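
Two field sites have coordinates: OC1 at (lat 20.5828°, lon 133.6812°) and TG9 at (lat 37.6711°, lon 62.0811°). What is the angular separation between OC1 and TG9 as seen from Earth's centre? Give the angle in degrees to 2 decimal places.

63.34°

Δφ = 17.0883°,  Δλ = -71.6001°
a = sin²(Δφ/2) + cos φ₁ cos φ₂ sin²(Δλ/2) = 0.275628
c = 2·arcsin(√a) = 1.105436 rad = 63.3368°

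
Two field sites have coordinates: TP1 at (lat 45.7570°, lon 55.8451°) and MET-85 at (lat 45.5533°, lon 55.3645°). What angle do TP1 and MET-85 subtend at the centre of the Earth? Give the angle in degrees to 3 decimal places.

0.393°

Δφ = -0.2037°,  Δλ = -0.4806°
a = sin²(Δφ/2) + cos φ₁ cos φ₂ sin²(Δλ/2) = 0.000012
c = 2·arcsin(√a) = 0.006857 rad = 0.3929°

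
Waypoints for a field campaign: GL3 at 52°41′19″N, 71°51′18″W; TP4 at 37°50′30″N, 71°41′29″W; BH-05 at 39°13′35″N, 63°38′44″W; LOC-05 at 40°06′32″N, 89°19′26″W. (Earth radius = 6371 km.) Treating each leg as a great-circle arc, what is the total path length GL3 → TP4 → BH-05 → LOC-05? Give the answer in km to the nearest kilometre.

GL3: φ = +52.68861°, λ = -71.85500°
TP4: φ = +37.84167°, λ = -71.69139°
BH-05: φ = +39.22639°, λ = -63.64556°
LOC-05: φ = +40.10889°, λ = -89.32389°
GL3→TP4: c = 0.259136 rad, d = 1650.95 km
TP4→BH-05: c = 0.112432 rad, d = 716.31 km
BH-05→LOC-05: c = 0.344130 rad, d = 2192.45 km
Total = 1650.95 + 716.31 + 2192.45 = 4559.71 km

4560 km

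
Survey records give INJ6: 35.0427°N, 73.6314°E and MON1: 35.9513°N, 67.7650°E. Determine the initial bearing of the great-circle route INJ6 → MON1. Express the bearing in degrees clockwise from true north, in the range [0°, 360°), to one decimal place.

282.5°

Δλ = -5.8664°
y = sin Δλ · cos φ₂ = -0.082740
x = cos φ₁ sin φ₂ − sin φ₁ cos φ₂ cos Δλ = 0.018292
θ = atan2(y, x) = -77.5339° → 282.4661° (mod 360°)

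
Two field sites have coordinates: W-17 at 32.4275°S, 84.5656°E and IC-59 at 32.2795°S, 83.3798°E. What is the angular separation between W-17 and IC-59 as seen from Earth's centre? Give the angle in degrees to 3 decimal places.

1.013°

Δφ = 0.1480°,  Δλ = -1.1858°
a = sin²(Δφ/2) + cos φ₁ cos φ₂ sin²(Δλ/2) = 0.000078
c = 2·arcsin(√a) = 0.017673 rad = 1.0126°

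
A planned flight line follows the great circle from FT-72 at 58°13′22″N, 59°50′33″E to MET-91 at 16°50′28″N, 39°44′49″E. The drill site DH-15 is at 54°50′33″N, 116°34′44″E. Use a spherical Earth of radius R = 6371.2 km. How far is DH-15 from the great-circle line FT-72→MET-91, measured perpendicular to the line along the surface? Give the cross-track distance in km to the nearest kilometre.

FT-72: φ = +58.22278°, λ = +59.84250°
MET-91: φ = +16.84111°, λ = +39.74694°
DH-15: φ = +54.84250°, λ = +116.57889°
δ₁₃ = central angle FT-72→DH-15 = 0.532886 rad  (haversine)
θ₁₃ = bearing FT-72→DH-15 = 71.398°,  θ₁₂ = bearing FT-72→MET-91 = 208.269°
dₓₜ = R·arcsin(sin δ₁₃ · sin(θ₁₃ − θ₁₂)) = 6371.2·arcsin(0.50802·sin(-136.871°)) = -2259.839 km
|dₓₜ| = 2259.839 km

2260 km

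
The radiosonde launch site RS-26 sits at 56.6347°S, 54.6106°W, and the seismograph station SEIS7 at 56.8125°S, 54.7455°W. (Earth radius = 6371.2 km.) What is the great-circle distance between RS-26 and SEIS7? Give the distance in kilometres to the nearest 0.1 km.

21.4 km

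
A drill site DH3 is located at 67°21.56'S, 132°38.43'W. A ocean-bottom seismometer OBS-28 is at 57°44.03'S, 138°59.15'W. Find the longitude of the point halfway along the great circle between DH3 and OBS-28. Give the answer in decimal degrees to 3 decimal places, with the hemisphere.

136.328°W

DH3: φ = -67.35933°, λ = -132.64050°
OBS-28: φ = -57.73383°, λ = -138.98583°
Bx = cos φ₂ cos Δλ = 0.530583,  By = cos φ₂ sin Δλ = -0.059002
φₘ = atan2(sin φ₁ + sin φ₂, √((cos φ₁ + Bx)² + By²)) = -62.58158°
λₘ = λ₁ + atan2(By, cos φ₁ + Bx) = -136.32785°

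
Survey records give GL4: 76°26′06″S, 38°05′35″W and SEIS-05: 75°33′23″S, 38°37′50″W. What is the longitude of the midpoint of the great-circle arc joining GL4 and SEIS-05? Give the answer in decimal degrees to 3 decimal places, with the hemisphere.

38.370°W

GL4: φ = -76.43500°, λ = -38.09306°
SEIS-05: φ = -75.55639°, λ = -38.63056°
Bx = cos φ₂ cos Δλ = 0.249416,  By = cos φ₂ sin Δλ = -0.002340
φₘ = atan2(sin φ₁ + sin φ₂, √((cos φ₁ + Bx)² + By²)) = -75.99584°
λₘ = λ₁ + atan2(By, cos φ₁ + Bx) = -38.37007°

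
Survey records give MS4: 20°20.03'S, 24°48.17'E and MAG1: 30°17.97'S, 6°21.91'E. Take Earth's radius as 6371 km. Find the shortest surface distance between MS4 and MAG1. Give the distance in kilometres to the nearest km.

MS4: φ = -20.33383°, λ = +24.80283°
MAG1: φ = -30.29950°, λ = +6.36517°
Δφ = -9.9657°,  Δλ = -18.4377°
a = sin²(Δφ/2) + cos φ₁ cos φ₂ sin²(Δλ/2) = 0.028323
c = 2·arcsin(√a) = 0.338199 rad = 19.3774°
d = R·c = 6371 × 0.338199 = 2154.7 km

2155 km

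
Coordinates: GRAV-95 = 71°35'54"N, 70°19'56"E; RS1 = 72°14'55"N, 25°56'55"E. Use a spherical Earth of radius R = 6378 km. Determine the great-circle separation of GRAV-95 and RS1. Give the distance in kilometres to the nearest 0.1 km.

GRAV-95: φ = +71.59833°, λ = +70.33222°
RS1: φ = +72.24861°, λ = +25.94861°
Δφ = 0.6503°,  Δλ = -44.3836°
a = sin²(Δφ/2) + cos φ₁ cos φ₂ sin²(Δλ/2) = 0.013763
c = 2·arcsin(√a) = 0.235173 rad = 13.4744°
d = R·c = 6378 × 0.235173 = 1499.9 km

1499.9 km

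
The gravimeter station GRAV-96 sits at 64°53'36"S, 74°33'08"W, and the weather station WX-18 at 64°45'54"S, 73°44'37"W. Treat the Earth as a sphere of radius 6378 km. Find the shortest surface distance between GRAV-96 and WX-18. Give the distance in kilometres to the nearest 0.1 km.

40.9 km

GRAV-96: φ = -64.89333°, λ = -74.55222°
WX-18: φ = -64.76500°, λ = -73.74361°
Δφ = 0.1283°,  Δλ = 0.8086°
a = sin²(Δφ/2) + cos φ₁ cos φ₂ sin²(Δλ/2) = 0.000010
c = 2·arcsin(√a) = 0.006407 rad = 0.3671°
d = R·c = 6378 × 0.006407 = 40.9 km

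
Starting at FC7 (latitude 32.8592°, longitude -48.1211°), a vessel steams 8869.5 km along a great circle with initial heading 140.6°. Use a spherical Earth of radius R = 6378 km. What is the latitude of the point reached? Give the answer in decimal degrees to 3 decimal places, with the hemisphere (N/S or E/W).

δ = d/R = 8869.5/6378 = 1.390640 rad
φ₂ = arcsin(sin φ₁ cos δ + cos φ₁ sin δ cos θ)
   = arcsin(0.54258·0.17918 + 0.84001·0.98382·-0.77273) = -32.77729°
λ₂ = λ₁ + atan2(sin θ sin δ cos φ₁, cos δ − sin φ₁ sin φ₂) = -0.15820°

32.777°S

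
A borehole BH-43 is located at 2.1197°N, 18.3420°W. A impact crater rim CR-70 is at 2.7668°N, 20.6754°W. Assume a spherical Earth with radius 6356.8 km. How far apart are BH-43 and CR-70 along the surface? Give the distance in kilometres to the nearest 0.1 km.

Δφ = 0.6471°,  Δλ = -2.3334°
a = sin²(Δφ/2) + cos φ₁ cos φ₂ sin²(Δλ/2) = 0.000446
c = 2·arcsin(√a) = 0.042227 rad = 2.4194°
d = R·c = 6356.8 × 0.042227 = 268.4 km

268.4 km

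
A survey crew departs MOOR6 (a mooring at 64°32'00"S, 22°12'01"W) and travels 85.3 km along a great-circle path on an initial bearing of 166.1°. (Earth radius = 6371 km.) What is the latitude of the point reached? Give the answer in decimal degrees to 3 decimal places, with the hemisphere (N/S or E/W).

MOOR6: φ = -64.53333°, λ = -22.20028°
δ = d/R = 85.3/6371 = 0.013389 rad
φ₂ = arcsin(sin φ₁ cos δ + cos φ₁ sin δ cos θ)
   = arcsin(-0.90284·0.99991 + 0.42999·0.01339·-0.97072) = -65.27735°
λ₂ = λ₁ + atan2(sin θ sin δ cos φ₁, cos δ − sin φ₁ sin φ₂) = -21.75965°

65.277°S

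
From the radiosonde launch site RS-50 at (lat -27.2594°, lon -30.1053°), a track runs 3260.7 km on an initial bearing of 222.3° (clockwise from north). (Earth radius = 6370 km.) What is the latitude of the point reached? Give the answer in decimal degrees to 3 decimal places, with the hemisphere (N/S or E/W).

46.167°S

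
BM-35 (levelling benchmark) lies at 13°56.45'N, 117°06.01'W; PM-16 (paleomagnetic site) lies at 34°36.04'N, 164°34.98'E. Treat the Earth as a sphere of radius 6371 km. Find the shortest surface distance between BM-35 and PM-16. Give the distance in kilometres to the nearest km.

8076 km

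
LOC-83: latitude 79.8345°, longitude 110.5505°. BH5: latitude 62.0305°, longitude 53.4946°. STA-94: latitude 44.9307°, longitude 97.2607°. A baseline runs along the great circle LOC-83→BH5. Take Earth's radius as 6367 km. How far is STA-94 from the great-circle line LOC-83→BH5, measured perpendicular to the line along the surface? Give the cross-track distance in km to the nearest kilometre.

3332 km

δ₁₃ = central angle LOC-83→STA-94 = 0.615010 rad  (haversine)
θ₁₃ = bearing LOC-83→STA-94 = 196.384°,  θ₁₂ = bearing LOC-83→BH5 = 256.406°
dₓₜ = R·arcsin(sin δ₁₃ · sin(θ₁₃ − θ₁₂)) = 6367·arcsin(0.57697·sin(-60.023°)) = -3332.155 km
|dₓₜ| = 3332.155 km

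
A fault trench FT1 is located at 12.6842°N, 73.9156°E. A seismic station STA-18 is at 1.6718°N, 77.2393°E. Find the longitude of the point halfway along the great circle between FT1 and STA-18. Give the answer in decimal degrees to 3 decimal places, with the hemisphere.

75.598°E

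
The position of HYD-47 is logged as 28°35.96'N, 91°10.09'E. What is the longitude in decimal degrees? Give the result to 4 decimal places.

91.1682°E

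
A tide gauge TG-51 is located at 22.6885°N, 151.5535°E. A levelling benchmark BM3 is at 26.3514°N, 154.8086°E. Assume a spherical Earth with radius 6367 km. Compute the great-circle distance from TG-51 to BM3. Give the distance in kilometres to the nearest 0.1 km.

523.4 km

Δφ = 3.6629°,  Δλ = 3.2551°
a = sin²(Δφ/2) + cos φ₁ cos φ₂ sin²(Δλ/2) = 0.001688
c = 2·arcsin(√a) = 0.082202 rad = 4.7098°
d = R·c = 6367 × 0.082202 = 523.4 km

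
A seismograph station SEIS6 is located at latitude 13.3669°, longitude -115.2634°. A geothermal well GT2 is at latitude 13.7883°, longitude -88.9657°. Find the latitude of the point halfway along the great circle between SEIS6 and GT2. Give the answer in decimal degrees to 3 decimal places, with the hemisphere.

Bx = cos φ₂ cos Δλ = 0.870670,  By = cos φ₂ sin Δλ = 0.430268
φₘ = atan2(sin φ₁ + sin φ₂, √((cos φ₁ + Bx)² + By²)) = 13.92910°
λₘ = λ₁ + atan2(By, cos φ₁ + Bx) = -102.12644°

13.929°N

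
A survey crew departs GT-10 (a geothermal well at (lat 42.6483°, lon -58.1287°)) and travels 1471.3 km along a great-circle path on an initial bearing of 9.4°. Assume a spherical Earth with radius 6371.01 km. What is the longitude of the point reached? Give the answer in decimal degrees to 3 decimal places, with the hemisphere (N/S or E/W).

54.330°W

δ = d/R = 1471.3/6371.01 = 0.230937 rad
φ₂ = arcsin(sin φ₁ cos δ + cos φ₁ sin δ cos θ)
   = arcsin(0.67750·0.97345 + 0.73553·0.22889·0.98657) = 55.64977°
λ₂ = λ₁ + atan2(sin θ sin δ cos φ₁, cos δ − sin φ₁ sin φ₂) = -54.32987°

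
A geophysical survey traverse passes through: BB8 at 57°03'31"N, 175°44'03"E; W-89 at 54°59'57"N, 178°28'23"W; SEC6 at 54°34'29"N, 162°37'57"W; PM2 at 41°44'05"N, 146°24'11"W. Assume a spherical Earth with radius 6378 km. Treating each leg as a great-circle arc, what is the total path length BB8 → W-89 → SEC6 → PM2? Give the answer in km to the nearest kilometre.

3303 km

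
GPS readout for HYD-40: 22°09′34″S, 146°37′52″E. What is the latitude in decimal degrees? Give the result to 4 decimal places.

22° + 9′/60 + 34″/3600 = 22 + 0.15000 + 0.00944 = 22.1594°

22.1594°S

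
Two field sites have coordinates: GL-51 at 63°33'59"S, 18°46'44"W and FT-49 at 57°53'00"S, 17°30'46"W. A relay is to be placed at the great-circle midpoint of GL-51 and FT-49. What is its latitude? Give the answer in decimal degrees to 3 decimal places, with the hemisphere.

GL-51: φ = -63.56639°, λ = -18.77889°
FT-49: φ = -57.88333°, λ = -17.51278°
Bx = cos φ₂ cos Δλ = 0.531515,  By = cos φ₂ sin Δλ = 0.011747
φₘ = atan2(sin φ₁ + sin φ₂, √((cos φ₁ + Bx)² + By²)) = -60.72634°
λₘ = λ₁ + atan2(By, cos φ₁ + Bx) = -18.08978°

60.726°S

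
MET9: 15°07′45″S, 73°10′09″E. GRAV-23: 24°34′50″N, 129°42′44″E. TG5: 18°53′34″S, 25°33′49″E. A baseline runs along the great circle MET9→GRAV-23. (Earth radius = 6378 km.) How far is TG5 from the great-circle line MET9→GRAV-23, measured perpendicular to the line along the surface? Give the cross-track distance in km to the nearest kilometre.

MET9: φ = -15.12917°, λ = +73.16917°
GRAV-23: φ = +24.58056°, λ = +129.71222°
TG5: φ = -18.89278°, λ = +25.56361°
δ₁₃ = central angle MET9→TG5 = 0.794968 rad  (haversine)
θ₁₃ = bearing MET9→TG5 = 258.191°,  θ₁₂ = bearing MET9→GRAV-23 = 54.941°
dₓₜ = R·arcsin(sin δ₁₃ · sin(θ₁₃ − θ₁₂)) = 6378·arcsin(0.71384·sin(203.250°)) = -1821.905 km
|dₓₜ| = 1821.905 km

1822 km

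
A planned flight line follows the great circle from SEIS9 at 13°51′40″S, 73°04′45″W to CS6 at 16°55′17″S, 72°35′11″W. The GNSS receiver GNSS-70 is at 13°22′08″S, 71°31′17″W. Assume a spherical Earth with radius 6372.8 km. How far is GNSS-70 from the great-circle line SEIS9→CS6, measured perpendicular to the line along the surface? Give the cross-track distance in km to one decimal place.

SEIS9: φ = -13.86111°, λ = -73.07917°
CS6: φ = -16.92139°, λ = -72.58639°
GNSS-70: φ = -13.36889°, λ = -71.52139°
δ₁₃ = central angle SEIS9→GNSS-70 = 0.027786 rad  (haversine)
θ₁₃ = bearing SEIS9→GNSS-70 = 72.174°,  θ₁₂ = bearing SEIS9→CS6 = 171.240°
dₓₜ = R·arcsin(sin δ₁₃ · sin(θ₁₃ − θ₁₂)) = 6372.8·arcsin(0.02778·sin(-99.065°)) = -174.860 km
|dₓₜ| = 174.860 km

174.9 km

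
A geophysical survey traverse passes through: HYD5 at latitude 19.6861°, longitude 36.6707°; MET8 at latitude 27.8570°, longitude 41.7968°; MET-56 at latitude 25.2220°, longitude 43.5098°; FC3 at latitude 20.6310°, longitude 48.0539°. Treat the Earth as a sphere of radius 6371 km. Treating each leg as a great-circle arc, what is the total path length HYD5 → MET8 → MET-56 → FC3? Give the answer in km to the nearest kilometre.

2077 km

HYD5→MET8: c = 0.164385 rad, d = 1047.30 km
MET8→MET-56: c = 0.053200 rad, d = 338.93 km
MET-56→FC3: c = 0.108403 rad, d = 690.63 km
Total = 1047.30 + 338.93 + 690.63 = 2076.87 km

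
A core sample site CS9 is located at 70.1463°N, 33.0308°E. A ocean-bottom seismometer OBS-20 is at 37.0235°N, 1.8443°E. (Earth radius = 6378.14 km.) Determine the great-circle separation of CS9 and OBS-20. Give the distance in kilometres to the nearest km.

Δφ = -33.1228°,  Δλ = -31.1865°
a = sin²(Δφ/2) + cos φ₁ cos φ₂ sin²(Δλ/2) = 0.100842
c = 2·arcsin(√a) = 0.646301 rad = 37.0303°
d = R·c = 6378.14 × 0.646301 = 4122.2 km

4122 km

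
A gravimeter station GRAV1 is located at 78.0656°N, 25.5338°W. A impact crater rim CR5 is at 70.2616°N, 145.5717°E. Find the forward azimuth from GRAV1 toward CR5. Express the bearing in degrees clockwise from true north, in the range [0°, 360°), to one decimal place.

Δλ = 171.1055°
y = sin Δλ · cos φ₂ = 0.052218
x = cos φ₁ sin φ₂ − sin φ₁ cos φ₂ cos Δλ = 0.521094
θ = atan2(y, x) = 5.7224° → 5.7224° (mod 360°)

5.7°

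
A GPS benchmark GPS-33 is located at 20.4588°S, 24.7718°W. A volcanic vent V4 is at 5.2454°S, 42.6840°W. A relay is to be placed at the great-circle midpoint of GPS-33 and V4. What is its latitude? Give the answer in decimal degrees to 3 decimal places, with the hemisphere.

Bx = cos φ₂ cos Δλ = 0.947544,  By = cos φ₂ sin Δλ = -0.306271
φₘ = atan2(sin φ₁ + sin φ₂, √((cos φ₁ + Bx)² + By²)) = -13.00522°
λₘ = λ₁ + atan2(By, cos φ₁ + Bx) = -34.00303°

13.005°S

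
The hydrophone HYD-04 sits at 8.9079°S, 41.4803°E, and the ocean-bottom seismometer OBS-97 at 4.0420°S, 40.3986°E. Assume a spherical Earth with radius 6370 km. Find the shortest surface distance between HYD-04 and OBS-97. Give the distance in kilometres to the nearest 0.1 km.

Δφ = 4.8659°,  Δλ = -1.0817°
a = sin²(Δφ/2) + cos φ₁ cos φ₂ sin²(Δλ/2) = 0.001890
c = 2·arcsin(√a) = 0.086972 rad = 4.9831°
d = R·c = 6370 × 0.086972 = 554.0 km

554.0 km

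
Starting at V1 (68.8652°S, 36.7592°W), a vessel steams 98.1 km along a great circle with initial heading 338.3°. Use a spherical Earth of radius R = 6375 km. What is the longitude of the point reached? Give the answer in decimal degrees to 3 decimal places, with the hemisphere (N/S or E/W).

δ = d/R = 98.1/6375 = 0.015388 rad
φ₂ = arcsin(sin φ₁ cos δ + cos φ₁ sin δ cos θ)
   = arcsin(-0.93273·0.99988 + 0.36056·0.01539·0.92913) = -68.04369°
λ₂ = λ₁ + atan2(sin θ sin δ cos φ₁, cos δ − sin φ₁ sin φ₂) = -37.63109°

37.631°W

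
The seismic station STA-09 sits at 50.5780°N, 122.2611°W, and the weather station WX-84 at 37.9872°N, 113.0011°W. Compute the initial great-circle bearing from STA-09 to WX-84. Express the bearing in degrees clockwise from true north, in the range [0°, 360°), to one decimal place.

Δλ = 9.2600°
y = sin Δλ · cos φ₂ = 0.126825
x = cos φ₁ sin φ₂ − sin φ₁ cos φ₂ cos Δλ = -0.210052
θ = atan2(y, x) = 148.8774° → 148.8774° (mod 360°)

148.9°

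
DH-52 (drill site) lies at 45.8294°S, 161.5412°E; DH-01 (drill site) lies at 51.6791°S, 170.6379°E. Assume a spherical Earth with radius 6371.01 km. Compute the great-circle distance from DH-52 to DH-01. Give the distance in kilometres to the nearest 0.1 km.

Δφ = -5.8497°,  Δλ = 9.0967°
a = sin²(Δφ/2) + cos φ₁ cos φ₂ sin²(Δλ/2) = 0.005321
c = 2·arcsin(√a) = 0.146016 rad = 8.3661°
d = R·c = 6371.01 × 0.146016 = 930.3 km

930.3 km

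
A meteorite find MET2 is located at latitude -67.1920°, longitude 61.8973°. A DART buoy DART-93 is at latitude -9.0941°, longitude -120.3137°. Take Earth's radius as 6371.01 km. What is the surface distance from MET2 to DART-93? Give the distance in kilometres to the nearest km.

Δφ = 58.0979°,  Δλ = 177.7890°
a = sin²(Δφ/2) + cos φ₁ cos φ₂ sin²(Δλ/2) = 0.618394
c = 2·arcsin(√a) = 1.809856 rad = 103.6971°
d = R·c = 6371.01 × 1.809856 = 11530.6 km

11531 km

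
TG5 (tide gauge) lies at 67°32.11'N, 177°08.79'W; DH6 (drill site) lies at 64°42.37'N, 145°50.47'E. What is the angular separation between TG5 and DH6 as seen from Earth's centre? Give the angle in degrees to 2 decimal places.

TG5: φ = +67.53517°, λ = -177.14650°
DH6: φ = +64.70617°, λ = +145.84117°
Δφ = -2.8290°,  Δλ = -37.0123°
a = sin²(Δφ/2) + cos φ₁ cos φ₂ sin²(Δλ/2) = 0.017058
c = 2·arcsin(√a) = 0.261958 rad = 15.0091°

15.01°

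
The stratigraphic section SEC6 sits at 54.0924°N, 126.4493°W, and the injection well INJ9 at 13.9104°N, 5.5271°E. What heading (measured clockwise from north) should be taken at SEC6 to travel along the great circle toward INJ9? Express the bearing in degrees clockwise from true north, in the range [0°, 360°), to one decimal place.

Δλ = 131.9764°
y = sin Δλ · cos φ₂ = 0.721618
x = cos φ₁ sin φ₂ − sin φ₁ cos φ₂ cos Δλ = 0.666829
θ = atan2(y, x) = 47.2598° → 47.2598° (mod 360°)

47.3°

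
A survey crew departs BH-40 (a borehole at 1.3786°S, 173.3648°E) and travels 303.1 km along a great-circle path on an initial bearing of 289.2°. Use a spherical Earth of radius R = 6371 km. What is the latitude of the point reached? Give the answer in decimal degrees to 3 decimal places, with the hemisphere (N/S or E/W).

0.481°S

δ = d/R = 303.1/6371 = 0.047575 rad
φ₂ = arcsin(sin φ₁ cos δ + cos φ₁ sin δ cos θ)
   = arcsin(-0.02406·0.99887 + 0.99971·0.04756·0.32887) = -0.48107°
λ₂ = λ₁ + atan2(sin θ sin δ cos φ₁, cos δ − sin φ₁ sin φ₂) = 170.79059°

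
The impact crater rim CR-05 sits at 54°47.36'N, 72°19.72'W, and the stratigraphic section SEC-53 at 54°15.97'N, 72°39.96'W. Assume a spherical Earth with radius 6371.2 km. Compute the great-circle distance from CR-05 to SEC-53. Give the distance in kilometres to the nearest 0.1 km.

62.1 km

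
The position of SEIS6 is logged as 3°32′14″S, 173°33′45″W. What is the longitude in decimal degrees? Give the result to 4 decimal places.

173.5625°W

173° + 33′/60 + 45″/3600 = 173 + 0.55000 + 0.01250 = 173.5625°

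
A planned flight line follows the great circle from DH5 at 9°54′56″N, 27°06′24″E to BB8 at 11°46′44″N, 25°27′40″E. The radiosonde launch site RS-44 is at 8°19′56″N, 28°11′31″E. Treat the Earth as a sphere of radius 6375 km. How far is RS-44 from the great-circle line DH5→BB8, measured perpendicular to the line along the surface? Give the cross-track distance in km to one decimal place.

24.5 km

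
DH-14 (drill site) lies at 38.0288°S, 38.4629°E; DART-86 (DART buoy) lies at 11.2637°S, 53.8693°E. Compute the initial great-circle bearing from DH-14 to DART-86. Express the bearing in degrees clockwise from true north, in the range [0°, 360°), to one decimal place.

Δλ = 15.4064°
y = sin Δλ · cos φ₂ = 0.260547
x = cos φ₁ sin φ₂ − sin φ₁ cos φ₂ cos Δλ = 0.428623
θ = atan2(y, x) = 31.2942° → 31.2942° (mod 360°)

31.3°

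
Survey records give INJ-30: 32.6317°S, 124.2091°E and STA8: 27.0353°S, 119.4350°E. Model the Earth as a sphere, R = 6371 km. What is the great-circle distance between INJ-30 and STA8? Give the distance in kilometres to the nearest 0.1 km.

773.9 km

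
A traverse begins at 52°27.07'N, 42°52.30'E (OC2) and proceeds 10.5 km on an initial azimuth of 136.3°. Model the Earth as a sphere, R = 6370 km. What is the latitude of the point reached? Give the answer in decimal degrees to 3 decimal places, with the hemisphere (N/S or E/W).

OC2: φ = +52.45117°, λ = +42.87167°
δ = d/R = 10.5/6370 = 0.001648 rad
φ₂ = arcsin(sin φ₁ cos δ + cos φ₁ sin δ cos θ)
   = arcsin(0.79283·1.00000 + 0.60944·0.00165·-0.72297) = 52.38284°
λ₂ = λ₁ + atan2(sin θ sin δ cos φ₁, cos δ − sin φ₁ sin φ₂) = 42.97857°

52.383°N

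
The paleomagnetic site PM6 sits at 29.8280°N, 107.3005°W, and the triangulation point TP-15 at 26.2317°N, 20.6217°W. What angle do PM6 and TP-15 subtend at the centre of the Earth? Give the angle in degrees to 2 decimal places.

Δφ = -3.5963°,  Δλ = 86.6788°
a = sin²(Δφ/2) + cos φ₁ cos φ₂ sin²(Δλ/2) = 0.367533
c = 2·arcsin(√a) = 1.302661 rad = 74.6370°

74.64°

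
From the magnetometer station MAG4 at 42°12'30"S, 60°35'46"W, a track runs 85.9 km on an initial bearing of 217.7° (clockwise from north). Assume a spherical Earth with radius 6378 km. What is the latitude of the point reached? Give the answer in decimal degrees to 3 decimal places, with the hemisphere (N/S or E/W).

MAG4: φ = -42.20833°, λ = -60.59611°
δ = d/R = 85.9/6378 = 0.013468 rad
φ₂ = arcsin(sin φ₁ cos δ + cos φ₁ sin δ cos θ)
   = arcsin(-0.67183·0.99991 + 0.74071·0.01347·-0.79122) = -42.81711°
λ₂ = λ₁ + atan2(sin θ sin δ cos φ₁, cos δ − sin φ₁ sin φ₂) = -61.23943°

42.817°S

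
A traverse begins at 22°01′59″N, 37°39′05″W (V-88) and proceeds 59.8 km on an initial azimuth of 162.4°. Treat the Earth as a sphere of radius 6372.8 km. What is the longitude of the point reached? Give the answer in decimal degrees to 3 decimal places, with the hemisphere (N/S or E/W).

V-88: φ = +22.03306°, λ = -37.65139°
δ = d/R = 59.8/6372.8 = 0.009384 rad
φ₂ = arcsin(sin φ₁ cos δ + cos φ₁ sin δ cos θ)
   = arcsin(0.37514·0.99996 + 0.92697·0.00938·-0.95319) = 21.52049°
λ₂ = λ₁ + atan2(sin θ sin δ cos φ₁, cos δ − sin φ₁ sin φ₂) = -37.47664°

37.477°W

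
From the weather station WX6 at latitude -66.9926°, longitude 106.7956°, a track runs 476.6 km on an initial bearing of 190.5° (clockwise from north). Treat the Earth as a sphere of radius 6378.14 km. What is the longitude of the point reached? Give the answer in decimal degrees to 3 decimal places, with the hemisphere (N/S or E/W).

δ = d/R = 476.6/6378.14 = 0.074724 rad
φ₂ = arcsin(sin φ₁ cos δ + cos φ₁ sin δ cos θ)
   = arcsin(-0.92045·0.99721 + 0.39085·0.07465·-0.98325) = -71.18696°
λ₂ = λ₁ + atan2(sin θ sin δ cos φ₁, cos δ − sin φ₁ sin φ₂) = 104.37771°

104.378°E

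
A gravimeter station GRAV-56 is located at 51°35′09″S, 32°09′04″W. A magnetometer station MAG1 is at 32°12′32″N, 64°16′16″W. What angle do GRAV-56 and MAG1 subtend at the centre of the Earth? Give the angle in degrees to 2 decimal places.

GRAV-56: φ = -51.58583°, λ = -32.15111°
MAG1: φ = +32.20889°, λ = -64.27111°
Δφ = 83.7947°,  Δλ = -32.1200°
a = sin²(Δφ/2) + cos φ₁ cos φ₂ sin²(Δλ/2) = 0.486189
c = 2·arcsin(√a) = 1.543171 rad = 88.4172°

88.42°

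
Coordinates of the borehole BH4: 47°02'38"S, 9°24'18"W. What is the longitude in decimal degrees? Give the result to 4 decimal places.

9.4050°W

9° + 24′/60 + 18″/3600 = 9 + 0.40000 + 0.00500 = 9.4050°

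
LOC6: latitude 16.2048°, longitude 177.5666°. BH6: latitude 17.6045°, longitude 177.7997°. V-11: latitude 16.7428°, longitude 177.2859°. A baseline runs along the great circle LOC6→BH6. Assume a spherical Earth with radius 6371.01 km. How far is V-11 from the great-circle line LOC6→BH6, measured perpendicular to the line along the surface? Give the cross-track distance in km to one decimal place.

38.9 km

δ₁₃ = central angle LOC6→V-11 = 0.010500 rad  (haversine)
θ₁₃ = bearing LOC6→V-11 = 333.460°,  θ₁₂ = bearing LOC6→BH6 = 9.020°
dₓₜ = R·arcsin(sin δ₁₃ · sin(θ₁₃ − θ₁₂)) = 6371.01·arcsin(0.01050·sin(324.440°)) = -38.902 km
|dₓₜ| = 38.902 km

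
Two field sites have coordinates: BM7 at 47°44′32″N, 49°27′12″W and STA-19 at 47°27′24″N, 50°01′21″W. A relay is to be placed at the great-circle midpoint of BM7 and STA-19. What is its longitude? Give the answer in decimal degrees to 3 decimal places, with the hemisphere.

BM7: φ = +47.74222°, λ = -49.45333°
STA-19: φ = +47.45667°, λ = -50.02250°
Bx = cos φ₂ cos Δλ = 0.676114,  By = cos φ₂ sin Δλ = -0.006717
φₘ = atan2(sin φ₁ + sin φ₂, √((cos φ₁ + Bx)² + By²)) = 47.59980°
λₘ = λ₁ + atan2(By, cos φ₁ + Bx) = -49.73869°

49.739°W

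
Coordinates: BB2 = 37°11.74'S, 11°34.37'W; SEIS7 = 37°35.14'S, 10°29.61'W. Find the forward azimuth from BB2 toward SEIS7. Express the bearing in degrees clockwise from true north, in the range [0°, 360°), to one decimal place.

114.8°

BB2: φ = -37.19567°, λ = -11.57283°
SEIS7: φ = -37.58567°, λ = -10.49350°
Δλ = 1.0793°
y = sin Δλ · cos φ₂ = 0.014927
x = cos φ₁ sin φ₂ − sin φ₁ cos φ₂ cos Δλ = -0.006892
θ = atan2(y, x) = 114.7824° → 114.7824° (mod 360°)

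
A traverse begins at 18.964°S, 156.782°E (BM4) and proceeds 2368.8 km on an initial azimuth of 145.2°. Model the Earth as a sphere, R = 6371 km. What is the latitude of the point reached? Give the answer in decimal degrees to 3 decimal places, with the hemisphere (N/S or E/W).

δ = d/R = 2368.8/6371 = 0.371810 rad
φ₂ = arcsin(sin φ₁ cos δ + cos φ₁ sin δ cos θ)
   = arcsin(-0.32497·0.93167 + 0.94572·0.36330·-0.82115) = -35.79607°
λ₂ = λ₁ + atan2(sin θ sin δ cos φ₁, cos δ − sin φ₁ sin φ₂) = 171.59284°

35.796°S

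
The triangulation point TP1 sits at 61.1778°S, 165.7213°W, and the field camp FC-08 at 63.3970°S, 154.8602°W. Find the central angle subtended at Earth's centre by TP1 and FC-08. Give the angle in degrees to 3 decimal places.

Δφ = -2.2192°,  Δλ = 10.8611°
a = sin²(Δφ/2) + cos φ₁ cos φ₂ sin²(Δλ/2) = 0.002309
c = 2·arcsin(√a) = 0.096132 rad = 5.5080°

5.508°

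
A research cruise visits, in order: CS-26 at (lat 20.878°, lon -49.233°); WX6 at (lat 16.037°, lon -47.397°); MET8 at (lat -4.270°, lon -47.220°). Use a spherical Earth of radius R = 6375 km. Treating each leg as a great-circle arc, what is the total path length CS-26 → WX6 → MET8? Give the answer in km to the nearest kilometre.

2832 km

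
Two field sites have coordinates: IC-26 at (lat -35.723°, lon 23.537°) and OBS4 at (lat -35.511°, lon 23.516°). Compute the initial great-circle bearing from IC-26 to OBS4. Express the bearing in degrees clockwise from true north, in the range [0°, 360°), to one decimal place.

Δλ = -0.0210°
y = sin Δλ · cos φ₂ = -0.000298
x = cos φ₁ sin φ₂ − sin φ₁ cos φ₂ cos Δλ = 0.003700
θ = atan2(y, x) = -4.6100° → 355.3900° (mod 360°)

355.4°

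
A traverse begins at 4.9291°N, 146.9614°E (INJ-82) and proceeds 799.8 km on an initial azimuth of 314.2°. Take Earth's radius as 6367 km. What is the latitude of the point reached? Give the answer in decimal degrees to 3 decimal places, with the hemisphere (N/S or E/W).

δ = d/R = 799.8/6367 = 0.125616 rad
φ₂ = arcsin(sin φ₁ cos δ + cos φ₁ sin δ cos θ)
   = arcsin(0.08592·0.99212 + 0.99630·0.12529·0.69717) = 9.91972°
λ₂ = λ₁ + atan2(sin θ sin δ cos φ₁, cos δ − sin φ₁ sin φ₂) = 141.72977°

9.920°N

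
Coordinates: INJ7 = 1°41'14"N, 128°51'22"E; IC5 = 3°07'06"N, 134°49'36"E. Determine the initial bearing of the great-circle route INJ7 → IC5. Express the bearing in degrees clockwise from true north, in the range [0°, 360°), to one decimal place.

76.4°

INJ7: φ = +1.68722°, λ = +128.85611°
IC5: φ = +3.11833°, λ = +134.82667°
Δλ = 5.9706°
y = sin Δλ · cos φ₂ = 0.103863
x = cos φ₁ sin φ₂ − sin φ₁ cos φ₂ cos Δλ = 0.025134
θ = atan2(y, x) = 76.3962° → 76.3962° (mod 360°)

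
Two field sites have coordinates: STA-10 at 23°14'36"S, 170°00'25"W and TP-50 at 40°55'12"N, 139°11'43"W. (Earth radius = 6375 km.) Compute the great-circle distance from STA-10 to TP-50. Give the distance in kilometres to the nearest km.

7817 km

STA-10: φ = -23.24333°, λ = -170.00694°
TP-50: φ = +40.92000°, λ = -139.19528°
Δφ = 64.1633°,  Δλ = 30.8117°
a = sin²(Δφ/2) + cos φ₁ cos φ₂ sin²(Δλ/2) = 0.331094
c = 2·arcsin(√a) = 1.226206 rad = 70.2564°
d = R·c = 6375 × 1.226206 = 7817.1 km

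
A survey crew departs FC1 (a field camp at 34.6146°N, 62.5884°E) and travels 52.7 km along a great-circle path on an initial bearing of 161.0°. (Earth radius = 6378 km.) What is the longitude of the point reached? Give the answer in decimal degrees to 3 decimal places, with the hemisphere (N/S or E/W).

62.775°E

δ = d/R = 52.7/6378 = 0.008263 rad
φ₂ = arcsin(sin φ₁ cos δ + cos φ₁ sin δ cos θ)
   = arcsin(0.56805·0.99997 + 0.82299·0.00826·-0.94552) = 34.16683°
λ₂ = λ₁ + atan2(sin θ sin δ cos φ₁, cos δ − sin φ₁ sin φ₂) = 62.77468°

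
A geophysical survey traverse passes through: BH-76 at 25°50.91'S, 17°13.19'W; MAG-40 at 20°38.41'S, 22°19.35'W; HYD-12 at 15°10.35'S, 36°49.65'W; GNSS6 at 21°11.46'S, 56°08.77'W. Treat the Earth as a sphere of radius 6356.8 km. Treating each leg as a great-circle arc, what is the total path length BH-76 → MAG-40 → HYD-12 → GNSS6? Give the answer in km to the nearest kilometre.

BH-76: φ = -25.84850°, λ = -17.21983°
MAG-40: φ = -20.64017°, λ = -22.32250°
HYD-12: φ = -15.17250°, λ = -36.82750°
GNSS6: φ = -21.19100°, λ = -56.14617°
BH-76→MAG-40: c = 0.122276 rad, d = 777.29 km
MAG-40→HYD-12: c = 0.258941 rad, d = 1646.04 km
HYD-12→GNSS6: c = 0.336795 rad, d = 2140.94 km
Total = 777.29 + 1646.04 + 2140.94 = 4564.26 km

4564 km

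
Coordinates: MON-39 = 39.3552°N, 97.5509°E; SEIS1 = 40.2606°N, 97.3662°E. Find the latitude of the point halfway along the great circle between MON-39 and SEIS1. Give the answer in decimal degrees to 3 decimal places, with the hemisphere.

39.808°N

Bx = cos φ₂ cos Δλ = 0.763109,  By = cos φ₂ sin Δλ = -0.002460
φₘ = atan2(sin φ₁ + sin φ₂, √((cos φ₁ + Bx)² + By²)) = 39.80794°
λₘ = λ₁ + atan2(By, cos φ₁ + Bx) = 97.45916°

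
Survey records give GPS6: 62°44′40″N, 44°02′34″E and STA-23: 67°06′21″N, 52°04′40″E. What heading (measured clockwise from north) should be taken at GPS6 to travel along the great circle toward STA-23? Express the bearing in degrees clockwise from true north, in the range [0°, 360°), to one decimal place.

GPS6: φ = +62.74444°, λ = +44.04278°
STA-23: φ = +67.10583°, λ = +52.07778°
Δλ = 8.0350°
y = sin Δλ · cos φ₂ = 0.054378
x = cos φ₁ sin φ₂ − sin φ₁ cos φ₂ cos Δλ = 0.079442
θ = atan2(y, x) = 34.3915° → 34.3915° (mod 360°)

34.4°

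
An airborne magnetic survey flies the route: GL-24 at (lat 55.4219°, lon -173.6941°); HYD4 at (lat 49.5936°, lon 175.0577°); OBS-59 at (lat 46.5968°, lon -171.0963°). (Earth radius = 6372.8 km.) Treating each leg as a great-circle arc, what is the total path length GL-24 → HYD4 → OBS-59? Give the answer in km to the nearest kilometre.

2077 km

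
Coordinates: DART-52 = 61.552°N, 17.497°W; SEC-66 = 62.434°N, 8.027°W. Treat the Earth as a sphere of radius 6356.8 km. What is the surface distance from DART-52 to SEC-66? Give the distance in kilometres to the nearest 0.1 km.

Δφ = 0.8820°,  Δλ = 9.4700°
a = sin²(Δφ/2) + cos φ₁ cos φ₂ sin²(Δλ/2) = 0.001561
c = 2·arcsin(√a) = 0.079049 rad = 4.5292°
d = R·c = 6356.8 × 0.079049 = 502.5 km

502.5 km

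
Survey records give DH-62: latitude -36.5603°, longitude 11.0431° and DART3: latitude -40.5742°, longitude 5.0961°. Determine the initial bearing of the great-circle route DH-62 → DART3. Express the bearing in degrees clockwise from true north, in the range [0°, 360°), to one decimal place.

227.4°

Δλ = -5.9470°
y = sin Δλ · cos φ₂ = -0.078697
x = cos φ₁ sin φ₂ − sin φ₁ cos φ₂ cos Δλ = -0.072433
θ = atan2(y, x) = -132.6267° → 227.3733° (mod 360°)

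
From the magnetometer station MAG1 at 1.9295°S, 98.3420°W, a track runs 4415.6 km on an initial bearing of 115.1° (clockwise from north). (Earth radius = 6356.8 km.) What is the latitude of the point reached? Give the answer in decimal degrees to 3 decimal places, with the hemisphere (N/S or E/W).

17.292°S

δ = d/R = 4415.6/6356.8 = 0.694626 rad
φ₂ = arcsin(sin φ₁ cos δ + cos φ₁ sin δ cos θ)
   = arcsin(-0.03367·0.76829 + 0.99943·0.64010·-0.42420) = -17.29212°
λ₂ = λ₁ + atan2(sin θ sin δ cos φ₁, cos δ − sin φ₁ sin φ₂) = -60.96242°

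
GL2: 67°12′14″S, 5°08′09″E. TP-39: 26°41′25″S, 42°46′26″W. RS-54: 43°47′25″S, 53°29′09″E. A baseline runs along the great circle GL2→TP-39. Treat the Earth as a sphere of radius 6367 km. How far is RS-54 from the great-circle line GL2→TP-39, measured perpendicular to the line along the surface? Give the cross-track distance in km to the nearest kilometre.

GL2: φ = -67.20389°, λ = +5.13583°
TP-39: φ = -26.69028°, λ = -42.77389°
RS-54: φ = -43.79028°, λ = +53.48583°
δ₁₃ = central angle GL2→RS-54 = 0.602635 rad  (haversine)
θ₁₃ = bearing GL2→RS-54 = 72.107°,  θ₁₂ = bearing GL2→TP-39 = 299.693°
dₓₜ = R·arcsin(sin δ₁₃ · sin(θ₁₃ − θ₁₂)) = 6367·arcsin(0.56682·sin(-227.586°)) = 2749.024 km
|dₓₜ| = 2749.024 km

2749 km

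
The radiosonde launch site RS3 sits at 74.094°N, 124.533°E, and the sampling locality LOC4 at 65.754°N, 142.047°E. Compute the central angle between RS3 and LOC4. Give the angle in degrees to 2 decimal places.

Δφ = -8.3400°,  Δλ = 17.5140°
a = sin²(Δφ/2) + cos φ₁ cos φ₂ sin²(Δλ/2) = 0.007896
c = 2·arcsin(√a) = 0.177956 rad = 10.1961°

10.20°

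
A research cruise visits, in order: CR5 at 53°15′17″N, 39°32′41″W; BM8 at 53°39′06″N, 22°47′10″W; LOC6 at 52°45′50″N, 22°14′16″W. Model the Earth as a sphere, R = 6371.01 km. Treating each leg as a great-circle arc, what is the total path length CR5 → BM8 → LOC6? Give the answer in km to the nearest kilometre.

1213 km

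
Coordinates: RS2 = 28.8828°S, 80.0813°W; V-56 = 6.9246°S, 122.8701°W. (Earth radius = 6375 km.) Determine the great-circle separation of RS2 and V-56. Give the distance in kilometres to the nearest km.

5105 km

Δφ = 21.9582°,  Δλ = -42.7888°
a = sin²(Δφ/2) + cos φ₁ cos φ₂ sin²(Δλ/2) = 0.151938
c = 2·arcsin(√a) = 0.800812 rad = 45.8831°
d = R·c = 6375 × 0.800812 = 5105.2 km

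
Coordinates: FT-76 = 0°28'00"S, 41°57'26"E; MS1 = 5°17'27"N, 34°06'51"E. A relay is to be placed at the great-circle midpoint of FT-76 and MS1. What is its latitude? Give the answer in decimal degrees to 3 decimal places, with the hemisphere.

FT-76: φ = -0.46667°, λ = +41.95722°
MS1: φ = +5.29083°, λ = +34.11417°
Bx = cos φ₂ cos Δλ = 0.986425,  By = cos φ₂ sin Δλ = -0.135879
φₘ = atan2(sin φ₁ + sin φ₂, √((cos φ₁ + Bx)² + By²)) = 2.41774°
λₘ = λ₁ + atan2(By, cos φ₁ + Bx) = 38.04401°

2.418°N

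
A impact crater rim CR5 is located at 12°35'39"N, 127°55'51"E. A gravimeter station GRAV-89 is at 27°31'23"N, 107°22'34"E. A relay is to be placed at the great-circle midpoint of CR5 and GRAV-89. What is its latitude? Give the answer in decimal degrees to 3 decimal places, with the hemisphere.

20.358°N

CR5: φ = +12.59417°, λ = +127.93083°
GRAV-89: φ = +27.52306°, λ = +107.37611°
Bx = cos φ₂ cos Δλ = 0.830367,  By = cos φ₂ sin Δλ = -0.311366
φₘ = atan2(sin φ₁ + sin φ₂, √((cos φ₁ + Bx)² + By²)) = 20.35833°
λₘ = λ₁ + atan2(By, cos φ₁ + Bx) = 118.15047°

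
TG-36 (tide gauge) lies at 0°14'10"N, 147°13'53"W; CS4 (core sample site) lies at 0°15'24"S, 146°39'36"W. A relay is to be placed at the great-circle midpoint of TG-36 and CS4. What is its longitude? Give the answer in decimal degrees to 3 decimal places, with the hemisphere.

146.946°W

TG-36: φ = +0.23611°, λ = -147.23139°
CS4: φ = -0.25667°, λ = -146.66000°
Bx = cos φ₂ cos Δλ = 0.999940,  By = cos φ₂ sin Δλ = 0.009972
φₘ = atan2(sin φ₁ + sin φ₂, √((cos φ₁ + Bx)² + By²)) = -0.01028°
λₘ = λ₁ + atan2(By, cos φ₁ + Bx) = -146.94569°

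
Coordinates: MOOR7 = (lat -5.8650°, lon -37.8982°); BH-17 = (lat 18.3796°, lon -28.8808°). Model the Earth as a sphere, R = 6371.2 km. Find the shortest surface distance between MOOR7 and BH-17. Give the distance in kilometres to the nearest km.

Δφ = 24.2446°,  Δλ = 9.0174°
a = sin²(Δφ/2) + cos φ₁ cos φ₂ sin²(Δλ/2) = 0.049933
c = 2·arcsin(√a) = 0.450721 rad = 25.8244°
d = R·c = 6371.2 × 0.450721 = 2871.6 km

2872 km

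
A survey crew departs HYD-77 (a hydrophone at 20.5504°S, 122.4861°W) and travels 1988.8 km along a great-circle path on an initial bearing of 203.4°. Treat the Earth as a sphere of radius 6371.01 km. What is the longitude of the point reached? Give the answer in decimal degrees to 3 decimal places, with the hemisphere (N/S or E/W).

131.239°W

δ = d/R = 1988.8/6371.01 = 0.312164 rad
φ₂ = arcsin(sin φ₁ cos δ + cos φ₁ sin δ cos θ)
   = arcsin(-0.35103·0.95167 + 0.93636·0.30712·-0.91775) = -36.72604°
λ₂ = λ₁ + atan2(sin θ sin δ cos φ₁, cos δ − sin φ₁ sin φ₂) = -131.23929°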